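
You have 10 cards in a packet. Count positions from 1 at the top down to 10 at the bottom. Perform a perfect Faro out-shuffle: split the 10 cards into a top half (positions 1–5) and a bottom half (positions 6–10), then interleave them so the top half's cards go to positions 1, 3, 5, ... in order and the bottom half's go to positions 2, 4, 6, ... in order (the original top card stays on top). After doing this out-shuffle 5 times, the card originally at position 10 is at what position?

Position 10 is a fixed point of every out-shuffle, so the card never moves.

10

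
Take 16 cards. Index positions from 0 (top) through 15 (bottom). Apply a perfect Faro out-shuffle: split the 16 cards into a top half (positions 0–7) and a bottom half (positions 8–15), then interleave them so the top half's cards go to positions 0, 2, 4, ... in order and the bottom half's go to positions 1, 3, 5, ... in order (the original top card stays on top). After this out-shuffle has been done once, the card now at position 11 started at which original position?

13

Work backwards from position 11, undoing one out-shuffle at a time:
11 ← 13
So the card now at position 11 started at position 13.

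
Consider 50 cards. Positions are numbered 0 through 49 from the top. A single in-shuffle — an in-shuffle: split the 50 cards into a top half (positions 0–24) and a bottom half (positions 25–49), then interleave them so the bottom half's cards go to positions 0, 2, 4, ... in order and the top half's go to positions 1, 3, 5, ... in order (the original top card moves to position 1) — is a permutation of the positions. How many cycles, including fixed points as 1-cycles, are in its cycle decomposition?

7

Trace each unvisited position around until it returns:
(0 1 3 7 15 31 12 25) (2 5 11 23 47 44 38 26) (4 9 19 39 28 6 13 27) (8 17 35 20 41 32 14 29) (10 21 43 36 22 45 40 30) (16 33) (18 37 24 49 48 46 42 34)
7 cycles in total.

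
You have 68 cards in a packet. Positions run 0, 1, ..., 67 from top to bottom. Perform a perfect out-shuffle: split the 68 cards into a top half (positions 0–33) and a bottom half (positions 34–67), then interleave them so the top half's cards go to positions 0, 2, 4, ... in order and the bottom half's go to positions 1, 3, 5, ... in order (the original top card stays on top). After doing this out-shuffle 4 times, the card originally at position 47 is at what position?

15

Track the card's position through each out-shuffle:
47 → 27 → 54 → 41 → 15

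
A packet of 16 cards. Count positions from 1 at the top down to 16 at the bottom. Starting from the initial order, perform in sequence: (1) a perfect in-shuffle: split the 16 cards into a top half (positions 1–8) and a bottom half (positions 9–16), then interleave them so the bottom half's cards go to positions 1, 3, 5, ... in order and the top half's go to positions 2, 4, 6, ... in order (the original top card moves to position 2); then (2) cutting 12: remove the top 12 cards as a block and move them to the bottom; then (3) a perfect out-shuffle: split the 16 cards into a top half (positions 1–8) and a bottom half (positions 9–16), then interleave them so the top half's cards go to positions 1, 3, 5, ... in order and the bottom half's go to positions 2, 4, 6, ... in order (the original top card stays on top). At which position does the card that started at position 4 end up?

Track the card from position 4 forward through each operation:
  after op 1 (in-shuffle): 4 → 8
  after op 2 (cut 12): 8 → 12
  after op 3 (out-shuffle): 12 → 8

8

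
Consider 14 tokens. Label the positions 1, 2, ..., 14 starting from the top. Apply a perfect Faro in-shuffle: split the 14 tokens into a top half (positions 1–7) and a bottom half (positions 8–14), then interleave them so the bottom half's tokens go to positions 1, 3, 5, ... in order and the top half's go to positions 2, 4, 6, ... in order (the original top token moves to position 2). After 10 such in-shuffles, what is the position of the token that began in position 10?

Track the token's position through each in-shuffle:
10 → 5 → 10 → 5 → 10 → 5 → 10 → 5 → 10 → 5 → 10

10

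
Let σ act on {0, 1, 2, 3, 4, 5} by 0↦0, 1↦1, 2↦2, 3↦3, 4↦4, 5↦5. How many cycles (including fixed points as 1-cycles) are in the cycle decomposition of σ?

6

Cycle decomposition: (0) (1) (2) (3) (4) (5).
6 cycles.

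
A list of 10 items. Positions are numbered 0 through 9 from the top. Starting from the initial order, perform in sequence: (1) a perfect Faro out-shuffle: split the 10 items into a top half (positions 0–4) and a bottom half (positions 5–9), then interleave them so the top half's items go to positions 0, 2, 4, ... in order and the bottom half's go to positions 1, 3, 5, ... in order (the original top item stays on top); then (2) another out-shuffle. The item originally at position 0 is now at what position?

0

Track the item from position 0 forward through each operation:
  after op 1 (out-shuffle): 0 → 0
  after op 2 (out-shuffle): 0 → 0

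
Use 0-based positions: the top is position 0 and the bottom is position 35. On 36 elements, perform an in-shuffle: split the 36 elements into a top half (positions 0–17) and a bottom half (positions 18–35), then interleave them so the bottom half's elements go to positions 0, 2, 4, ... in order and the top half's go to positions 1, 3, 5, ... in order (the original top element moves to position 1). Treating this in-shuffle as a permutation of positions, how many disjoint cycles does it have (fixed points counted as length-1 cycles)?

1

Trace each unvisited position around until it returns:
(0 1 3 7 15 31 ... len 36)
1 cycle in total.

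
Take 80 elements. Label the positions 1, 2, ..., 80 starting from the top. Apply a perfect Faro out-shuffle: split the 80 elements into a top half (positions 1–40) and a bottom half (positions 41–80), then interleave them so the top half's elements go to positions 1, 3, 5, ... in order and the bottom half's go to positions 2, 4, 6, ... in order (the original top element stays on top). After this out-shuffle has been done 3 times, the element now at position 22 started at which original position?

Work backwards from position 22, undoing one out-shuffle at a time:
22 ← 51 ← 26 ← 53
So the element now at position 22 started at position 53.

53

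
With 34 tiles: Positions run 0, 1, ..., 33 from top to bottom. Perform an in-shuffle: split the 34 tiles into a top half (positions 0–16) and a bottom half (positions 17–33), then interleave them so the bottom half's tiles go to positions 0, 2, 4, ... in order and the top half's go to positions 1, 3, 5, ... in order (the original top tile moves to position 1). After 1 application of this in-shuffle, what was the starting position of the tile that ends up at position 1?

0

Work backwards from position 1, undoing one in-shuffle at a time:
1 ← 0
So the tile now at position 1 started at position 0.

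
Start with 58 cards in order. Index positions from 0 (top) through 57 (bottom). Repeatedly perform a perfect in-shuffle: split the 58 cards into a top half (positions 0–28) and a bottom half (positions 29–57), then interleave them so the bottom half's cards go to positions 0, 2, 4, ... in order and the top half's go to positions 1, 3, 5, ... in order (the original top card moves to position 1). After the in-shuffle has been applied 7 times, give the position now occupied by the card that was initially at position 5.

Track the card's position through each in-shuffle:
5 → 11 → 23 → 47 → 36 → 14 → 29 → 0

0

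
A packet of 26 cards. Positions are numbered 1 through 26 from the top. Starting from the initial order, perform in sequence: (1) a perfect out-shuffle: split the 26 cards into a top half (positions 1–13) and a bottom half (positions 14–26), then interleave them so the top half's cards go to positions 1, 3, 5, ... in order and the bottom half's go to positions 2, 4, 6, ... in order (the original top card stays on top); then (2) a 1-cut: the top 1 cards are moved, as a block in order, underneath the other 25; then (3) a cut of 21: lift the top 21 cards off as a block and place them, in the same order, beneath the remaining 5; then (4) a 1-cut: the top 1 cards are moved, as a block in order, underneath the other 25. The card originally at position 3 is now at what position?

Track the card from position 3 forward through each operation:
  after op 1 (out-shuffle): 3 → 5
  after op 2 (cut 1): 5 → 4
  after op 3 (cut 21): 4 → 9
  after op 4 (cut 1): 9 → 8

8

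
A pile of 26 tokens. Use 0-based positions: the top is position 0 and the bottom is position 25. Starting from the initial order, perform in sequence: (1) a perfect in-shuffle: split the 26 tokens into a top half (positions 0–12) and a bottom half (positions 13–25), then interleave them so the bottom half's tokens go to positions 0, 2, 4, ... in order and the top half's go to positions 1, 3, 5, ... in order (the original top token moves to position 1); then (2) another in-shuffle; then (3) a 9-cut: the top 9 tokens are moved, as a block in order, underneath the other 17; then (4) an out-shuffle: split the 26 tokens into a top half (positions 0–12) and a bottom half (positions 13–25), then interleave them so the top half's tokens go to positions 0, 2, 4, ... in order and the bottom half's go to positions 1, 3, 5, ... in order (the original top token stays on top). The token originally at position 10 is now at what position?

14

Track the token from position 10 forward through each operation:
  after op 1 (in-shuffle): 10 → 21
  after op 2 (in-shuffle): 21 → 16
  after op 3 (cut 9): 16 → 7
  after op 4 (out-shuffle): 7 → 14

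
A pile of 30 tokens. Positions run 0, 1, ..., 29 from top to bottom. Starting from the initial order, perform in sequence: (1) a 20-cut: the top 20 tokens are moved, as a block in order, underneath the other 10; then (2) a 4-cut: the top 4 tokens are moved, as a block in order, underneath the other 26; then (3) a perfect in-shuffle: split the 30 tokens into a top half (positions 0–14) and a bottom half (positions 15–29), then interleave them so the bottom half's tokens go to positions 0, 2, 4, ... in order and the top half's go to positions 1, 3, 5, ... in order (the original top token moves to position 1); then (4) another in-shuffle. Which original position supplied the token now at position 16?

5

Undo the operations in reverse order, starting from position 16:
  undo op 4 (in-shuffle, from bottom half): 16 ← 23
  undo op 3 (in-shuffle, from top half): 23 ← 11
  undo op 2 (cut 4): 11 ← 15
  undo op 1 (cut 20): 15 ← 5
So the token at position 16 came from original position 5.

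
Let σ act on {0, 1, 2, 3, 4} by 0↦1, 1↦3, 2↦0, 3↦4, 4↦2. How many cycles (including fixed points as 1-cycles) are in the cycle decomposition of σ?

Cycle decomposition: (0 1 3 4 2).
1 cycle.

1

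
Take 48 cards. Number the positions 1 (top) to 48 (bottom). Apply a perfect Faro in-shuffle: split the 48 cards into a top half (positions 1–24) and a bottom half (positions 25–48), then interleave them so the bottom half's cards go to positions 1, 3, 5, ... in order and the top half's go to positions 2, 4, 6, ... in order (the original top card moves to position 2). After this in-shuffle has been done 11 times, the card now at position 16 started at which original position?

Work backwards from position 16, undoing one in-shuffle at a time:
16 ← 8 ← 4 ← 2 ← 1 ← 25 ← 37 ← 43 ← 46 ← 23 ← 36 ← 18
So the card now at position 16 started at position 18.

18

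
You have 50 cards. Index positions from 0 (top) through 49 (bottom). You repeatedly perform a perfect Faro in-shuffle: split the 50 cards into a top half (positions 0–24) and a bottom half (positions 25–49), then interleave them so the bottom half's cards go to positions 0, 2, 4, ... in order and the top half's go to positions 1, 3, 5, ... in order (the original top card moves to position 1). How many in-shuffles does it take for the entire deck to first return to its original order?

The in-shuffle permutes the 50 positions with cycle lengths [2, 8, 8, 8, 8, 8, 8].
Every card is home exactly when every cycle has completed a whole number of laps, i.e. after lcm(2, 8) = 8 in-shuffles.

8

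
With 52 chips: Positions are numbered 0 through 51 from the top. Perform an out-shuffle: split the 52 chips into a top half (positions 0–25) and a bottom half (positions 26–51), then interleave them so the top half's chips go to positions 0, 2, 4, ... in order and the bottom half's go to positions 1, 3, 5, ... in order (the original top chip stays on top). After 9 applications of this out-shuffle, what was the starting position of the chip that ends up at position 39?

45

Work backwards from position 39, undoing one out-shuffle at a time:
39 ← 45 ← 48 ← 24 ← 12 ← 6 ← 3 ← 27 ← 39 ← 45
So the chip now at position 39 started at position 45.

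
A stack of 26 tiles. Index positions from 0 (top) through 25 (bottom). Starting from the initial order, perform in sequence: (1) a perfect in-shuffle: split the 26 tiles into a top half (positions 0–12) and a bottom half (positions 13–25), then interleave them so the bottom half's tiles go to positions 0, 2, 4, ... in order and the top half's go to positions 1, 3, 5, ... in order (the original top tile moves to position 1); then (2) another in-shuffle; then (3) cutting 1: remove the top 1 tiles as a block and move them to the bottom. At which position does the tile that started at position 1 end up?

6

Track the tile from position 1 forward through each operation:
  after op 1 (in-shuffle): 1 → 3
  after op 2 (in-shuffle): 3 → 7
  after op 3 (cut 1): 7 → 6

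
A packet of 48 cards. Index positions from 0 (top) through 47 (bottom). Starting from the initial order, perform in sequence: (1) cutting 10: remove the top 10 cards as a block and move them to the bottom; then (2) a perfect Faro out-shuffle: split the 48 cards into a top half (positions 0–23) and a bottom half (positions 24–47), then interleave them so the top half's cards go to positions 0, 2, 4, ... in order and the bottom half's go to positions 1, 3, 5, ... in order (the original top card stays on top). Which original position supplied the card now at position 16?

Undo the operations in reverse order, starting from position 16:
  undo op 2 (out-shuffle, from top half): 16 ← 8
  undo op 1 (cut 10): 8 ← 18
So the card at position 16 came from original position 18.

18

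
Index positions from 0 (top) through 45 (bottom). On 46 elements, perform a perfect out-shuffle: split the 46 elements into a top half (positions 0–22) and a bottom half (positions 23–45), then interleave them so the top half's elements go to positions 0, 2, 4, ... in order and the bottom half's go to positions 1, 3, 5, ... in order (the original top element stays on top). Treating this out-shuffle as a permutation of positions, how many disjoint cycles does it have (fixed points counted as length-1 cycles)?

9

Trace each unvisited position around until it returns:
(0) (1 2 4 8 16 32 ... len 12) (3 6 12 24) (5 10 20 40 35 25) (7 14 28 11 22 44 ... len 12) (9 18 36 27) (15 30) (21 42 39 33) ... plus 1 more
9 cycles in total.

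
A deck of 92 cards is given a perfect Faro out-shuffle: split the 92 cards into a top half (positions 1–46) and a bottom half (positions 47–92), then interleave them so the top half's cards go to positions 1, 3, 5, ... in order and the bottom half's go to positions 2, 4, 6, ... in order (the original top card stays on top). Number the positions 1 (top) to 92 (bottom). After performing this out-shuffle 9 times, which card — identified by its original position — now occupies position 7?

49

Work backwards from position 7, undoing one out-shuffle at a time:
7 ← 4 ← 48 ← 70 ← 81 ← 41 ← 21 ← 11 ← 6 ← 49
So the card now at position 7 started at position 49.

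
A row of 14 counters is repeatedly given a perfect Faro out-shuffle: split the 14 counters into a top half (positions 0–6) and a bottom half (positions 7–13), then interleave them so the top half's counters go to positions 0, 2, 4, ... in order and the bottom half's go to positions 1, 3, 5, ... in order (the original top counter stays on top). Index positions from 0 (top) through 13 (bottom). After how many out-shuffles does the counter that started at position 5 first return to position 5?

12

Follow position 5 under repeated out-shuffles:
5 → 10 → 7 → 1 → 2 → 4 → 8 → 3 → 6 → 12 → 11 → 9 → 5
It first returns after 12 out-shuffles.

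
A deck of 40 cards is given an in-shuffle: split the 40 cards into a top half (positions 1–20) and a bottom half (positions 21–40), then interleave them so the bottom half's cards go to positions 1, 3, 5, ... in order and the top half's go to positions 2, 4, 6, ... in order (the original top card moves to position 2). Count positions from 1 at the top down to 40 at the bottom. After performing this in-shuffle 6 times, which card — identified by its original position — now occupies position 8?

Work backwards from position 8, undoing one in-shuffle at a time:
8 ← 4 ← 2 ← 1 ← 21 ← 31 ← 36
So the card now at position 8 started at position 36.

36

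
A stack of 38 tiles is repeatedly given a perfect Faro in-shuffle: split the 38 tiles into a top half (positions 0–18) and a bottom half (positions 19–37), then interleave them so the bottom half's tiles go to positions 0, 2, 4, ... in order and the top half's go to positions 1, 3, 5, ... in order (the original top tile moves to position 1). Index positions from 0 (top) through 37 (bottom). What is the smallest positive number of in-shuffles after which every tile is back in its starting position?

12

The in-shuffle permutes the 38 positions with cycle lengths [2, 12, 12, 12].
Every tile is home exactly when every cycle has completed a whole number of laps, i.e. after lcm(2, 12) = 12 in-shuffles.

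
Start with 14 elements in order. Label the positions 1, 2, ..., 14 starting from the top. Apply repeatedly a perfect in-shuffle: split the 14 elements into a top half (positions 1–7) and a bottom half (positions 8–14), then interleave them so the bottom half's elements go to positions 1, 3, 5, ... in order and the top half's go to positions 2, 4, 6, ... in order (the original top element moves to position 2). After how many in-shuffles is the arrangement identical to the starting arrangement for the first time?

The in-shuffle permutes the 14 positions with cycle lengths [2, 4, 4, 4].
Every element is home exactly when every cycle has completed a whole number of laps, i.e. after lcm(2, 4) = 4 in-shuffles.

4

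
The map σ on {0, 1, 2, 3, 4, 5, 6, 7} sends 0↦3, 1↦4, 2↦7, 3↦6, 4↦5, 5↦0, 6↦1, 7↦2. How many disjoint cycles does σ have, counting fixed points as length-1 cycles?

2

Cycle decomposition: (0 3 6 1 4 5) (2 7).
2 cycles.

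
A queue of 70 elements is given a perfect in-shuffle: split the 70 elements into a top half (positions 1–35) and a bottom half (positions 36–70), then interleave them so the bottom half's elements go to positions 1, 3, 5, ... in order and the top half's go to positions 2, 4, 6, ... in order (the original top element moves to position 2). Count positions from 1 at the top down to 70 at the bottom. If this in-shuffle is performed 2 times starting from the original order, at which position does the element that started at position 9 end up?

Track the element's position through each in-shuffle:
9 → 18 → 36

36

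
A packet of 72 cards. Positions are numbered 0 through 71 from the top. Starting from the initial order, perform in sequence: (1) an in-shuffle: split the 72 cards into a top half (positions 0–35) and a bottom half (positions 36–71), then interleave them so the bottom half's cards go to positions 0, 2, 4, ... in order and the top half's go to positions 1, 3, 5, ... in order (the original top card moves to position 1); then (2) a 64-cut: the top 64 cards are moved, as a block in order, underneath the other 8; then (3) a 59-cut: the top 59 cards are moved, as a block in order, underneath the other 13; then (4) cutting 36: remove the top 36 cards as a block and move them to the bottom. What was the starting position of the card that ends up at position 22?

18

Undo the operations in reverse order, starting from position 22:
  undo op 4 (cut 36): 22 ← 58
  undo op 3 (cut 59): 58 ← 45
  undo op 2 (cut 64): 45 ← 37
  undo op 1 (in-shuffle, from top half): 37 ← 18
So the card at position 22 came from original position 18.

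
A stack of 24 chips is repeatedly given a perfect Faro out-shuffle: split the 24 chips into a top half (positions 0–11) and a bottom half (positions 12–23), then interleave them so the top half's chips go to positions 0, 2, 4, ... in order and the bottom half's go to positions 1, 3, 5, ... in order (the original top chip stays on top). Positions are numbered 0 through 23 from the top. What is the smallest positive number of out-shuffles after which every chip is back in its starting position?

11

The out-shuffle permutes the 24 positions with cycle lengths [1, 1, 11, 11].
Every chip is home exactly when every cycle has completed a whole number of laps, i.e. after lcm(1, 11) = 11 out-shuffles.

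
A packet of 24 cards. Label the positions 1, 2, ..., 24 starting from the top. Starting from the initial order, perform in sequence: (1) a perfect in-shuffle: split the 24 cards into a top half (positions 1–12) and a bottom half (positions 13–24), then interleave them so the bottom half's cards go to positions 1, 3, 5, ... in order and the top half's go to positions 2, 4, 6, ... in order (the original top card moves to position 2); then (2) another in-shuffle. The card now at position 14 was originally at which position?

16

Undo the operations in reverse order, starting from position 14:
  undo op 2 (in-shuffle, from top half): 14 ← 7
  undo op 1 (in-shuffle, from bottom half): 7 ← 16
So the card at position 14 came from original position 16.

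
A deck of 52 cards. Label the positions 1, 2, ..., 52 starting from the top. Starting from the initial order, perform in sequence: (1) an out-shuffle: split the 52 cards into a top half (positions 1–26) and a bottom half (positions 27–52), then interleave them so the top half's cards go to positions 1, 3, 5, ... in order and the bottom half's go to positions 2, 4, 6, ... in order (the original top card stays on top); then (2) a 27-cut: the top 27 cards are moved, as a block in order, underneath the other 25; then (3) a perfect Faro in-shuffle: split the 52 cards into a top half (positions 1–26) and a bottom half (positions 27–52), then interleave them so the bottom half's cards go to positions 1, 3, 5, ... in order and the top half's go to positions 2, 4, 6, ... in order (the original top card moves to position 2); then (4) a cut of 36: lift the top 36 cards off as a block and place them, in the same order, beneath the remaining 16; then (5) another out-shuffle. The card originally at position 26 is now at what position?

23

Track the card from position 26 forward through each operation:
  after op 1 (out-shuffle): 26 → 51
  after op 2 (cut 27): 51 → 24
  after op 3 (in-shuffle): 24 → 48
  after op 4 (cut 36): 48 → 12
  after op 5 (out-shuffle): 12 → 23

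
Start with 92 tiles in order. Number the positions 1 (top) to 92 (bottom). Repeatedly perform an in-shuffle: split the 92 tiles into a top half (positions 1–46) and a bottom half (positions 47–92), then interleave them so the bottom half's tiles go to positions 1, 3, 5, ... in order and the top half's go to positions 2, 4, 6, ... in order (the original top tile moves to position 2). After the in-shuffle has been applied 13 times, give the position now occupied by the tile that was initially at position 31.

Track position through each in-shuffle: 31 → 62 → 31 → 62 → 31 → ... (continuing for 13 shuffles total) → 62.

62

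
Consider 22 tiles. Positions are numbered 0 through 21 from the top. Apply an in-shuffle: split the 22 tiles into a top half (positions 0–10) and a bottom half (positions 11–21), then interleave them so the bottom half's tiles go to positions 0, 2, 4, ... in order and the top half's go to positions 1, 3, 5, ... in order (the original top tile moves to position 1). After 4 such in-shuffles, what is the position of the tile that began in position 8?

Track the tile's position through each in-shuffle:
8 → 17 → 12 → 2 → 5

5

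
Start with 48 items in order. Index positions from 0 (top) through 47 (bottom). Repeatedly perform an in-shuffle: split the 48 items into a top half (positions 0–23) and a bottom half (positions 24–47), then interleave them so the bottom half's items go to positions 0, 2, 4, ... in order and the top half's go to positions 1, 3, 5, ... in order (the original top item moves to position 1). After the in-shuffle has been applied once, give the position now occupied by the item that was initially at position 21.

Track the item's position through each in-shuffle:
21 → 43

43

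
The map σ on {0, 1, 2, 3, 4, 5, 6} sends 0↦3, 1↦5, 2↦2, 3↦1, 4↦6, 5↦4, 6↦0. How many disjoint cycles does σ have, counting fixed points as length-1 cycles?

2

Cycle decomposition: (0 3 1 5 4 6) (2).
2 cycles.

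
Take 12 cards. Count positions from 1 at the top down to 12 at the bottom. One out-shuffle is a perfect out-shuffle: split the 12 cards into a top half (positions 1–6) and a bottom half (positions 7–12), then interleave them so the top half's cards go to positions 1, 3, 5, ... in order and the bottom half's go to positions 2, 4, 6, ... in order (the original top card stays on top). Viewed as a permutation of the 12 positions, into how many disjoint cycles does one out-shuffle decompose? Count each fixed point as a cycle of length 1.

3

Trace each unvisited position around until it returns:
(1) (2 3 5 9 6 11 10 8 4 7) (12)
3 cycles in total.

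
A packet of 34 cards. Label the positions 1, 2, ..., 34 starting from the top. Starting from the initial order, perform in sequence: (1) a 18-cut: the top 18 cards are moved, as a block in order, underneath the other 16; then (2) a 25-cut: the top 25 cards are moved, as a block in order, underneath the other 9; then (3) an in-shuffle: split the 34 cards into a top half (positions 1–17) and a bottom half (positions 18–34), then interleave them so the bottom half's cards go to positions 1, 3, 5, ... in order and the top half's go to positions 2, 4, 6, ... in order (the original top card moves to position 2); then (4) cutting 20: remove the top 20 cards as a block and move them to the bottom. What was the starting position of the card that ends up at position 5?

5

Undo the operations in reverse order, starting from position 5:
  undo op 4 (cut 20): 5 ← 25
  undo op 3 (in-shuffle, from bottom half): 25 ← 30
  undo op 2 (cut 25): 30 ← 21
  undo op 1 (cut 18): 21 ← 5
So the card at position 5 came from original position 5.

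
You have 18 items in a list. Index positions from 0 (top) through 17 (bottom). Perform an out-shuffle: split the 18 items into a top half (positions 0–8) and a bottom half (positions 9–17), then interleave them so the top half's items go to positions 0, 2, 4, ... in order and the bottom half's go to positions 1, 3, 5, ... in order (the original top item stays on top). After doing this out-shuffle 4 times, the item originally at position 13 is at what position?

Track the item's position through each out-shuffle:
13 → 9 → 1 → 2 → 4

4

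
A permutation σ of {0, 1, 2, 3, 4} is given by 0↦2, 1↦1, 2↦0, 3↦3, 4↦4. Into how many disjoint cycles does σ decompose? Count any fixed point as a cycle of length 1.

Cycle decomposition: (0 2) (1) (3) (4).
4 cycles.

4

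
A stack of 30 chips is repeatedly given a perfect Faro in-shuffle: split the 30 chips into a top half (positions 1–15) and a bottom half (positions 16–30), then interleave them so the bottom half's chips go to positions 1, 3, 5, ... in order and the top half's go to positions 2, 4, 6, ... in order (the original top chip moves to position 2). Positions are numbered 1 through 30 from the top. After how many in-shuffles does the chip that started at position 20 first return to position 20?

5

Follow position 20 under repeated in-shuffles:
20 → 9 → 18 → 5 → 10 → 20
It first returns after 5 in-shuffles.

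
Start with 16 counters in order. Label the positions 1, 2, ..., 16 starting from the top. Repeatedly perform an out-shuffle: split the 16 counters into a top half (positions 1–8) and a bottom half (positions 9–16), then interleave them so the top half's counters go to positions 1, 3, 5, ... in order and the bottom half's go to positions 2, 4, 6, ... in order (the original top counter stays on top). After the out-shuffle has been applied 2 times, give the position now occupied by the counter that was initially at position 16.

Position 16 is a fixed point of every out-shuffle, so the counter never moves.

16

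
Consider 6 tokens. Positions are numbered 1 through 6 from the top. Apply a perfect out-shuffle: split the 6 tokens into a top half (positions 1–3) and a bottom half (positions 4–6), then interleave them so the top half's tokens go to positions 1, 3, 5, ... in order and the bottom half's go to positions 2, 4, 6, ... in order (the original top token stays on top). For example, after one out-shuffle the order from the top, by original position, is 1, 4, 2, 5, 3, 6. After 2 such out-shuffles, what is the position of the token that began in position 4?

Track the token's position through each out-shuffle:
4 → 2 → 3

3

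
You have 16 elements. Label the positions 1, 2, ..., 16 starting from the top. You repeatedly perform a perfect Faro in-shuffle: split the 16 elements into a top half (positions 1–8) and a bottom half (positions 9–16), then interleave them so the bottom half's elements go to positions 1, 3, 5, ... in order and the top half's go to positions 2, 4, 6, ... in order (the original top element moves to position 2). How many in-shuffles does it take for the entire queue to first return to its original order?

The in-shuffle permutes the 16 positions with cycle lengths [8, 8].
Every element is home exactly when every cycle has completed a whole number of laps, i.e. after lcm(8) = 8 in-shuffles.

8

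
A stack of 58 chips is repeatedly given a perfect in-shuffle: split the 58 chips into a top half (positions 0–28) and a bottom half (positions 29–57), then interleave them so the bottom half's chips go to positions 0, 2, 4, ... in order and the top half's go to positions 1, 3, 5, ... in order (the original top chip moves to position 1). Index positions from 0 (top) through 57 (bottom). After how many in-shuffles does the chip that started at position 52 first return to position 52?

Follow position 52 under repeated in-shuffles:
52 → 46 → 34 → 10 → 21 → 43 → 28 → 57 → ... → 52 (length 58)
It first returns after 58 in-shuffles.

58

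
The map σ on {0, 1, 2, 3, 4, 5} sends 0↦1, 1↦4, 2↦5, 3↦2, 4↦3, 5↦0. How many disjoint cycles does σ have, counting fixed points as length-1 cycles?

Cycle decomposition: (0 1 4 3 2 5).
1 cycle.

1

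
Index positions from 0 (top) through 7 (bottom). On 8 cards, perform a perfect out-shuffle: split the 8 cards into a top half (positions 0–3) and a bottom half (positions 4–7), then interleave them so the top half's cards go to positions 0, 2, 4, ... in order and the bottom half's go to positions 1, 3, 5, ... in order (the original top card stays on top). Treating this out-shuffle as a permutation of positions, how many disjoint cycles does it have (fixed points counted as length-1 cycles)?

4

Trace each unvisited position around until it returns:
(0) (1 2 4) (3 6 5) (7)
4 cycles in total.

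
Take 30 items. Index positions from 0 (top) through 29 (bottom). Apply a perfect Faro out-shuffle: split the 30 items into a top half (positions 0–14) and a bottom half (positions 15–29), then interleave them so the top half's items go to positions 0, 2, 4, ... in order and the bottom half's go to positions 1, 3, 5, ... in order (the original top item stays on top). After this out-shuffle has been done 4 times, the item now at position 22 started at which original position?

5

Work backwards from position 22, undoing one out-shuffle at a time:
22 ← 11 ← 20 ← 10 ← 5
So the item now at position 22 started at position 5.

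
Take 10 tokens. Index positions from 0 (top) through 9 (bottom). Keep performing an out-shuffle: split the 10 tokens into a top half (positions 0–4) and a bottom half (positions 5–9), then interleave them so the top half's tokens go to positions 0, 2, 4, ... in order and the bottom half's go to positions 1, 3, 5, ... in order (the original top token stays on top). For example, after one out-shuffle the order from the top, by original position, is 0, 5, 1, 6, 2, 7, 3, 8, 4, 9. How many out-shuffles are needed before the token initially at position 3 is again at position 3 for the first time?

Follow position 3 under repeated out-shuffles:
3 → 6 → 3
It first returns after 2 out-shuffles.

2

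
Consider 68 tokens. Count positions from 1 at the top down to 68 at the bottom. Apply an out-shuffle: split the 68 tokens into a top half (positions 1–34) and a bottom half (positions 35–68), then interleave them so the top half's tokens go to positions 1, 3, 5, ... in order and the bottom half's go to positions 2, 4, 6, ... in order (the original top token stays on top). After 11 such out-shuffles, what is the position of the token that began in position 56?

14

Track the token's position through each out-shuffle:
56 → 44 → 20 → 39 → 10 → 19 → 37 → 6 → 11 → 21 → 41 → 14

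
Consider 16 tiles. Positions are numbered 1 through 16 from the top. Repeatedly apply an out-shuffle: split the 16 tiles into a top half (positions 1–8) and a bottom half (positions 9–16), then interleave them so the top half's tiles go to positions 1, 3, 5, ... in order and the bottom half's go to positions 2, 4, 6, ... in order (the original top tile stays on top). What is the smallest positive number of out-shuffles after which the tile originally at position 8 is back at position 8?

4

Follow position 8 under repeated out-shuffles:
8 → 15 → 14 → 12 → 8
It first returns after 4 out-shuffles.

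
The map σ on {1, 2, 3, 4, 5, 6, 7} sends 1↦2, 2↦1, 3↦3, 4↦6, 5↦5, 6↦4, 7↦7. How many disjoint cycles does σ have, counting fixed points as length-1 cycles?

Cycle decomposition: (1 2) (3) (4 6) (5) (7).
5 cycles.

5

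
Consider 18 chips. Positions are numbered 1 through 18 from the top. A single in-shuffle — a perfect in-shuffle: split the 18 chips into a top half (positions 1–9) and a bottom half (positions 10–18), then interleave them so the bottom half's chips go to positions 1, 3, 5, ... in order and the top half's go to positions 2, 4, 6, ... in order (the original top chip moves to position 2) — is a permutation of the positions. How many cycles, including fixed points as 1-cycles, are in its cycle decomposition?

Trace each unvisited position around until it returns:
(1 2 4 8 16 13 ... len 18)
1 cycle in total.

1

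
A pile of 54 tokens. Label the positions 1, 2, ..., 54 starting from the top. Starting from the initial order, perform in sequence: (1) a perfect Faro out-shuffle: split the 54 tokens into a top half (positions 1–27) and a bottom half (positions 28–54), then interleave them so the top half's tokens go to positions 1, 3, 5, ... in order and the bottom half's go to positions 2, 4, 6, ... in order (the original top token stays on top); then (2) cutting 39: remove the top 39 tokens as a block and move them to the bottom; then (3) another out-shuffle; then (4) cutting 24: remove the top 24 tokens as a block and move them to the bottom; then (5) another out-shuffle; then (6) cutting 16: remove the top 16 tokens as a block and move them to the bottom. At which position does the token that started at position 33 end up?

Track the token from position 33 forward through each operation:
  after op 1 (out-shuffle): 33 → 12
  after op 2 (cut 39): 12 → 27
  after op 3 (out-shuffle): 27 → 53
  after op 4 (cut 24): 53 → 29
  after op 5 (out-shuffle): 29 → 4
  after op 6 (cut 16): 4 → 42

42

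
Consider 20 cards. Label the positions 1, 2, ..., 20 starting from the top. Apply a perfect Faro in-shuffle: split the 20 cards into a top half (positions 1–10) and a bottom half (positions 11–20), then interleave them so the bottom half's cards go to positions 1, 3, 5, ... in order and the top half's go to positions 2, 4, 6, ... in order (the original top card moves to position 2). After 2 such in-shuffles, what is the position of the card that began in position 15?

Track the card's position through each in-shuffle:
15 → 9 → 18

18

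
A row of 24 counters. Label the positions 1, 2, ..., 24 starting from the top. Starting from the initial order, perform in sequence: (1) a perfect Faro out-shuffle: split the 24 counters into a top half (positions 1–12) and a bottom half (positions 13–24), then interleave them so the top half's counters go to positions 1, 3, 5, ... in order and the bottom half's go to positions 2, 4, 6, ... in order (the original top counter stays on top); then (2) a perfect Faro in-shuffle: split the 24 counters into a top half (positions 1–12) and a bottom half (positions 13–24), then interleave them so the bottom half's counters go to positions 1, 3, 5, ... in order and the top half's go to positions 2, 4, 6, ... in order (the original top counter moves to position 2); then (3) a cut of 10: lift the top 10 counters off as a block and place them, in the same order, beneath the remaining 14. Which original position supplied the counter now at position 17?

Undo the operations in reverse order, starting from position 17:
  undo op 3 (cut 10): 17 ← 3
  undo op 2 (in-shuffle, from bottom half): 3 ← 14
  undo op 1 (out-shuffle, from bottom half): 14 ← 19
So the counter at position 17 came from original position 19.

19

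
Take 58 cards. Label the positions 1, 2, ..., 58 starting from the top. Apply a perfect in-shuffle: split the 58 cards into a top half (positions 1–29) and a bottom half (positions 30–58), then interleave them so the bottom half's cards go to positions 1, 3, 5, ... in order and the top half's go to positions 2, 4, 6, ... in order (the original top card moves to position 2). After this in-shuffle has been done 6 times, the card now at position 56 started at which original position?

23

Work backwards from position 56, undoing one in-shuffle at a time:
56 ← 28 ← 14 ← 7 ← 33 ← 46 ← 23
So the card now at position 56 started at position 23.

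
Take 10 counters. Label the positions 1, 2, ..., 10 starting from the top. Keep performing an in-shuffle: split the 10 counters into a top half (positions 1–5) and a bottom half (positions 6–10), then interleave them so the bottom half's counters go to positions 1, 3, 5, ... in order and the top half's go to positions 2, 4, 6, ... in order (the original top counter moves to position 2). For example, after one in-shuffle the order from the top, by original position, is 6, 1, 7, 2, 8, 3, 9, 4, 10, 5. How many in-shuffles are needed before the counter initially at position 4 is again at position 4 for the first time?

10

Follow position 4 under repeated in-shuffles:
4 → 8 → 5 → 10 → 9 → 7 → 3 → 6 → 1 → 2 → 4
It first returns after 10 in-shuffles.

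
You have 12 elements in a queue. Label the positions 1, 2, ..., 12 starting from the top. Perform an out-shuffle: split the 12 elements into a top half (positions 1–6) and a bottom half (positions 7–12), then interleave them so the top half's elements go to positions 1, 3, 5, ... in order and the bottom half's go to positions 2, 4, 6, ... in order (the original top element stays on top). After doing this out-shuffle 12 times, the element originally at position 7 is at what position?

3

Track the element's position through each out-shuffle:
7 → 2 → 3 → 5 → 9 → 6 → 11 → 10 → 8 → 4 → 7 → 2 → 3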